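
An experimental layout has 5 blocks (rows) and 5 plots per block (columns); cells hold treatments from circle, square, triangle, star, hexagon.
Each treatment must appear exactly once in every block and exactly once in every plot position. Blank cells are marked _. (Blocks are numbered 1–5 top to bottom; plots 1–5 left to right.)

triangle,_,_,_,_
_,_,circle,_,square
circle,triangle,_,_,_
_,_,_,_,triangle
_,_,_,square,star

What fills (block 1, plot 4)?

hexagon

Block 3, plot 5: block 3 has {circle, triangle} and plot 5 has {square, triangle, star}, leaving only hexagon.
Block 1, plot 5: block 1 has {triangle} and plot 5 has {square, triangle, star, hexagon}, leaving only circle.
Block 3, plot 4: block 3 has {circle, triangle, hexagon} and plot 4 has {square}, leaving only star.
Block 1 already has {circle, triangle} and plot 4 already has {square, star}, so block 1, plot 4 must be hexagon.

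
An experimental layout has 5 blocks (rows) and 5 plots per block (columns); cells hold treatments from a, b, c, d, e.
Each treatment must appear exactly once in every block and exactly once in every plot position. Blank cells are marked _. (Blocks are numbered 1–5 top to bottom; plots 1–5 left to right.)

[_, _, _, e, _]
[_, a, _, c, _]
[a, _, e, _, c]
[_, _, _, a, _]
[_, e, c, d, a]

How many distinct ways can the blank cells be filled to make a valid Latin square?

Block 1, plot 1: eliminating its block and plot leaves {b, c, d}.
Block 1, plot 2: eliminating its block and plot leaves {b, c, d}.
Block 1, plot 3: eliminating its block and plot leaves {a, b, d}.
Block 1, plot 5: eliminating its block and plot leaves {b, d}.
Block 2, plot 1: eliminating its block and plot leaves {b, d, e}.
Block 2, plot 3: eliminating its block and plot leaves {b, d}.
Block 2, plot 5: eliminating its block and plot leaves {b, d, e}.
Block 3, plot 2: eliminating its block and plot leaves {b, d}.
Block 3, plot 4: eliminating its block and plot leaves {b}.
Block 4, plot 1: eliminating its block and plot leaves {b, c, d, e}.
Block 4, plot 2: eliminating its block and plot leaves {b, c, d}.
Block 4, plot 3: eliminating its block and plot leaves {b, d}.
Block 4, plot 5: eliminating its block and plot leaves {b, d, e}.
Block 5, plot 1: eliminating its block and plot leaves {b}.
Enumerating the assignments across these blanks that avoid any block or plot repeat gives 3 completions.

3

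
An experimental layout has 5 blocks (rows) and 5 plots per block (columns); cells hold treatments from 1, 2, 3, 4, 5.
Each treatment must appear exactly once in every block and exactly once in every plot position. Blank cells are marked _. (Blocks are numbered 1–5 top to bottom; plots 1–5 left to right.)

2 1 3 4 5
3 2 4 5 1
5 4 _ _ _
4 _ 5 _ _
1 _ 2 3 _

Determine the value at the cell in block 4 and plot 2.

3

Block 4 already has {4, 5} and plot 2 already has {1, 2, 4}, so block 4, plot 2 must be 3.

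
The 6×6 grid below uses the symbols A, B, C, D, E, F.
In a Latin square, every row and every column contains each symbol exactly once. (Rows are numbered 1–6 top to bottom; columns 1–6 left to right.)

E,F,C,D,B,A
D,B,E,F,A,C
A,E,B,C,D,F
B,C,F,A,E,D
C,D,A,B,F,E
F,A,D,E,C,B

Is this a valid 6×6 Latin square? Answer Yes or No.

Yes

Each row is a permutation of the 6 symbols, and so is each column.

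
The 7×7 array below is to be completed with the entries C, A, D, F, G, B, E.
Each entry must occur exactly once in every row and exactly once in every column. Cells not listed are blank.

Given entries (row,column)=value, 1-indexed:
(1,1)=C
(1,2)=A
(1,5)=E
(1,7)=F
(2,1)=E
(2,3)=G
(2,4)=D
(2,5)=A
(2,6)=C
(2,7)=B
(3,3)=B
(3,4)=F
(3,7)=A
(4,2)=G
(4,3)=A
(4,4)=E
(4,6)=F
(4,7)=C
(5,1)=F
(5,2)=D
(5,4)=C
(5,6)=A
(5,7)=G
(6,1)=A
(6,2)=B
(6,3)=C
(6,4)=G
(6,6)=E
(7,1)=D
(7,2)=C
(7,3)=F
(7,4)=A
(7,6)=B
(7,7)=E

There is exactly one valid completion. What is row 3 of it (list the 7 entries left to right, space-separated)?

Row 3, column 1: row 3 has {A, F, B} and column 1 has {C, A, D, F, E}, leaving only G.
Row 3, column 2: row 3 has {A, F, G, B} and column 2 has {C, A, D, G, B}, leaving only E.
Row 3, column 6: row 3 has {A, F, G, B, E} and column 6 has {C, A, F, B, E}, leaving only D.
Row 3, column 5: row 3 has {A, D, F, G, B, E} and column 5 has {A, E}, leaving only C.
So row 3 reads: G E B F C D A.

G E B F C D A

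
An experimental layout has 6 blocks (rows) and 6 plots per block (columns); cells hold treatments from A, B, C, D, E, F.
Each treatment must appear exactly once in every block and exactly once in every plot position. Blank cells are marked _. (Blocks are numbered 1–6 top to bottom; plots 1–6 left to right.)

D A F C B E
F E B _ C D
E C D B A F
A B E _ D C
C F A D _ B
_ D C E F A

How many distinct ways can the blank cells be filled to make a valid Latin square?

1

Block 2, plot 4: eliminating its block and plot leaves {A}.
Block 4, plot 4: eliminating its block and plot leaves {F}.
Block 5, plot 5: eliminating its block and plot leaves {E}.
Block 6, plot 1: eliminating its block and plot leaves {B}.
Only one assignment across all blanks avoids any block or plot repeat, giving 1 completion.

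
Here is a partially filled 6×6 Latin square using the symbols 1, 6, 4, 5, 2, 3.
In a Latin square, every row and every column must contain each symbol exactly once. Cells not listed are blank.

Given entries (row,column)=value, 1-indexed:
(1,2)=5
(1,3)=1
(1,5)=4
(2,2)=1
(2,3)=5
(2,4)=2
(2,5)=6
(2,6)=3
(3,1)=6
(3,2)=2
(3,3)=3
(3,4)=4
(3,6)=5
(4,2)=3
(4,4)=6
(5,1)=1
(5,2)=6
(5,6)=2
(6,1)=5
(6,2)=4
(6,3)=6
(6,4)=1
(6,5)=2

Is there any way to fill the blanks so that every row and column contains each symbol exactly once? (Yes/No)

No

Row 6, column 6: row 6 together with column 6 already contain {1, 6, 4, 5, 2, 3} — every symbol — so nothing can go there. The grid has no valid completion.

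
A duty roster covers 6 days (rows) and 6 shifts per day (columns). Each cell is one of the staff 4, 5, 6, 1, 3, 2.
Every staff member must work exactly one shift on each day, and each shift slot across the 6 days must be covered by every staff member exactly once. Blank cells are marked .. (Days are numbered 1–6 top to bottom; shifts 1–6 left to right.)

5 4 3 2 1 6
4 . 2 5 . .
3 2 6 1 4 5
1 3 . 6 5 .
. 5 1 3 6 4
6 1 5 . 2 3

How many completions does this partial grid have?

1

Day 2, shift 2: eliminating its day and shift leaves {6}.
Day 2, shift 5: eliminating its day and shift leaves {3}.
Day 2, shift 6: eliminating its day and shift leaves {1}.
Day 4, shift 3: eliminating its day and shift leaves {4}.
Day 4, shift 6: eliminating its day and shift leaves {2}.
Day 5, shift 1: eliminating its day and shift leaves {2}.
Day 6, shift 4: eliminating its day and shift leaves {4}.
Only one assignment across all blanks avoids any day or shift repeat, giving 1 completion.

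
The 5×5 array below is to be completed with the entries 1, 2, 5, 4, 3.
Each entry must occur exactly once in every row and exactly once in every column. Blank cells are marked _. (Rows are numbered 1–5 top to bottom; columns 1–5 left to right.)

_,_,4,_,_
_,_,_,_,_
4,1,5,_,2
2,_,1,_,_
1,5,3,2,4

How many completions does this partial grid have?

Row 1, column 1: eliminating its row and column leaves {5, 3}.
Row 1, column 2: eliminating its row and column leaves {2, 3}.
Row 1, column 4: eliminating its row and column leaves {1, 5, 3}.
Row 1, column 5: eliminating its row and column leaves {1, 5, 3}.
Row 2, column 1: eliminating its row and column leaves {5, 3}.
Row 2, column 2: eliminating its row and column leaves {2, 4, 3}.
Row 2, column 3: eliminating its row and column leaves {2}.
Row 2, column 4: eliminating its row and column leaves {1, 5, 4, 3}.
Row 2, column 5: eliminating its row and column leaves {1, 5, 3}.
Row 3, column 4: eliminating its row and column leaves {3}.
Row 4, column 2: eliminating its row and column leaves {4, 3}.
Row 4, column 4: eliminating its row and column leaves {5, 4, 3}.
Row 4, column 5: eliminating its row and column leaves {5, 3}.
Enumerating the assignments across these blanks that avoid any row or column repeat gives 3 completions.

3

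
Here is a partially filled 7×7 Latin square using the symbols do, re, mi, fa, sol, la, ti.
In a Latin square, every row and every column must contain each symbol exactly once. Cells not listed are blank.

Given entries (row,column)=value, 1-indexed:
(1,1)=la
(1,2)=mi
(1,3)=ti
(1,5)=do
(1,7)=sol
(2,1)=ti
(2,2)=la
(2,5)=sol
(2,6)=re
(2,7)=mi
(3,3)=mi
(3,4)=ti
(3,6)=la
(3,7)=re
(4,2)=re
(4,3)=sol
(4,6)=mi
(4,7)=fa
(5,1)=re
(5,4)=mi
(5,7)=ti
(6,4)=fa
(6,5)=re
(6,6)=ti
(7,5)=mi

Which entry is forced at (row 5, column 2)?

fa

Row 1, column 4: row 1 has {do, mi, sol, la, ti} and column 4 has {mi, fa, ti}, leaving only re.
Row 1, column 6: row 1 has {do, re, mi, sol, la, ti} and column 6 has {re, mi, la, ti}, leaving only fa.
Row 2, column 4: row 2 has {re, mi, sol, la, ti} and column 4 has {re, mi, fa, ti}, leaving only do.
Row 2, column 3: row 2 has {do, re, mi, sol, la, ti} and column 3 has {mi, sol, ti}, leaving only fa.
Row 3, column 5: row 3 has {re, mi, la, ti} and column 5 has {do, re, mi, sol}, leaving only fa.
Row 4, column 1: row 4 has {re, mi, fa, sol} and column 1 has {re, la, ti}, leaving only do.
Row 3, column 1: row 3 has {re, mi, fa, la, ti} and column 1 has {do, re, la, ti}, leaving only sol.
Row 3, column 2: row 3 has {re, mi, fa, sol, la, ti} and column 2 has {re, mi, la}, leaving only do.
Row 4, column 4: row 4 has {do, re, mi, fa, sol} and column 4 has {do, re, mi, fa, ti}, leaving only la.
Row 4, column 5: row 4 has {do, re, mi, fa, sol, la} and column 5 has {do, re, mi, fa, sol}, leaving only ti.
Row 5, column 5: row 5 has {re, mi, ti} and column 5 has {do, re, mi, fa, sol, ti}, leaving only la.
Row 5, column 3: row 5 has {re, mi, la, ti} and column 3 has {mi, fa, sol, ti}, leaving only do.
Row 5, column 6: row 5 has {do, re, mi, la, ti} and column 6 has {re, mi, fa, la, ti}, leaving only sol.
Row 5 already has {do, re, mi, sol, la, ti} and column 2 already has {do, re, mi, la}, so row 5, column 2 must be fa.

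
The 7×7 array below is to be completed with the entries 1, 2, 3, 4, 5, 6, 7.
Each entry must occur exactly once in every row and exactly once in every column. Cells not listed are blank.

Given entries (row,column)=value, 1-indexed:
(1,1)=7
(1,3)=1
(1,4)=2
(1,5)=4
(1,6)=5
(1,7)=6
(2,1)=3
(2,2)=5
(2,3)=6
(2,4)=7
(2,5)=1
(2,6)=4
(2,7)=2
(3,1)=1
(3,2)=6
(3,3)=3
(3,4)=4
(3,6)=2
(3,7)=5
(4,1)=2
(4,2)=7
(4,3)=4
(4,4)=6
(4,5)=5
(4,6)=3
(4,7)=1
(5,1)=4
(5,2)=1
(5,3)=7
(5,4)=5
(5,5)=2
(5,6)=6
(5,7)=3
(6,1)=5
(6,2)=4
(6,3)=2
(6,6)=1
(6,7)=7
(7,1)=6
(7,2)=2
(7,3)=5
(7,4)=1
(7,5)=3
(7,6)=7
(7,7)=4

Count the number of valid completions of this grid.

1

Row 1, column 2: eliminating its row and column leaves {3}.
Row 3, column 5: eliminating its row and column leaves {7}.
Row 6, column 4: eliminating its row and column leaves {3}.
Row 6, column 5: eliminating its row and column leaves {6}.
Only one assignment across all blanks avoids any row or column repeat, giving 1 completion.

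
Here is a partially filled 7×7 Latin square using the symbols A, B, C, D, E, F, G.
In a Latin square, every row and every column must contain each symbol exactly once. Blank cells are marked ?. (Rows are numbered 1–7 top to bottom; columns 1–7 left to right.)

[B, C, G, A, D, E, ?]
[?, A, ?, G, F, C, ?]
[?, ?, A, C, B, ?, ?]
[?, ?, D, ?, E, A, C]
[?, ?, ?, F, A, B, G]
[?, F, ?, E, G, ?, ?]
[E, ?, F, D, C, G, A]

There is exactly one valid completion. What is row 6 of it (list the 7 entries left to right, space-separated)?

A F C E G D B

Row 6, column 6: row 6 has {E, F, G} and column 6 has {A, B, C, E, G}, leaving only D.
Row 6, column 7: row 6 has {D, E, F, G} and column 7 has {A, C, G}, leaving only B.
Row 6, column 3: row 6 has {B, D, E, F, G} and column 3 has {A, D, F, G}, leaving only C.
Row 6, column 1: row 6 has {B, C, D, E, F, G} and column 1 has {B, E}, leaving only A.
So row 6 reads: A F C E G D B.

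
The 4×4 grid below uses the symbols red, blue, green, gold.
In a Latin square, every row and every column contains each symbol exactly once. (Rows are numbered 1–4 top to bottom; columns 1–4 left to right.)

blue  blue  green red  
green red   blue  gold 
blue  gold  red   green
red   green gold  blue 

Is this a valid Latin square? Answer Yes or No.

Column 1 contains blue twice (at rows 1 and 3), so it is not a permutation.

No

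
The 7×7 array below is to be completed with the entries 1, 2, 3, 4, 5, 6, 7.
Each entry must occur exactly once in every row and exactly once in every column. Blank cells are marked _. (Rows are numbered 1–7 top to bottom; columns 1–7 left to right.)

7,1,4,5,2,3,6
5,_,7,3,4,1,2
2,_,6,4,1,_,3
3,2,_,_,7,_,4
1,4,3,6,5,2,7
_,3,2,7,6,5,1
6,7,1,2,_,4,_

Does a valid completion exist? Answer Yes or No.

Yes

No row or column among the givens repeats a symbol, and propagating forced cells runs into no contradiction.
One valid completion exists (for instance, 7 1 4 5 2 3 6 / 5 6 7 3 4 1 2 / 2 5 6 4 1 7 3 / 3 2 5 1 7 6 4 / 1 4 3 6 5 2 7 / 4 3 2 7 6 5 1 / 6 7 1 2 3 4 5).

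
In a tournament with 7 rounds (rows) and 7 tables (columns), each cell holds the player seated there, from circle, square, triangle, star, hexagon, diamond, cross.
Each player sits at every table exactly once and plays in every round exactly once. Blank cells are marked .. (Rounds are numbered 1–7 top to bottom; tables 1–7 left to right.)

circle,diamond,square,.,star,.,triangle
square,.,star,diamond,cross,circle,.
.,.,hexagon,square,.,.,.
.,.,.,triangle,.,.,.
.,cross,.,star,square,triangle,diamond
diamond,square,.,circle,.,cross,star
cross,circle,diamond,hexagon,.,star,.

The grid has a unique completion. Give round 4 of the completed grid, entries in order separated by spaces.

star hexagon cross triangle diamond square circle

Round 1, table 4: round 1 has {circle, square, triangle, star, diamond} and table 4 has {circle, square, triangle, star, hexagon, diamond}, leaving only cross.
Round 1, table 6: round 1 has {circle, square, triangle, star, diamond, cross} and table 6 has {circle, triangle, star, cross}, leaving only hexagon.
Round 2, table 7: round 2 has {circle, square, star, diamond, cross} and table 7 has {triangle, star, diamond}, leaving only hexagon.
Round 2, table 2: round 2 has {circle, square, star, hexagon, diamond, cross} and table 2 has {circle, square, diamond, cross}, leaving only triangle.
Round 3, table 2: round 3 has {square, hexagon} and table 2 has {circle, square, triangle, diamond, cross}, leaving only star.
Round 4, table 2: round 4 has {triangle} and table 2 has {circle, square, triangle, star, diamond, cross}, leaving only hexagon.
Round 4, table 1: round 4 has {triangle, hexagon} and table 1 has {circle, square, diamond, cross}, leaving only star.
Round 3, table 1: round 3 has {square, star, hexagon} and table 1 has {circle, square, star, diamond, cross}, leaving only triangle.
Round 3, table 6: round 3 has {square, triangle, star, hexagon} and table 6 has {circle, triangle, star, hexagon, cross}, leaving only diamond.
Round 4, table 6: round 4 has {triangle, star, hexagon} and table 6 has {circle, triangle, star, hexagon, diamond, cross}, leaving only square.
Round 3, table 5: round 3 has {square, triangle, star, hexagon, diamond} and table 5 has {square, star, cross}, leaving only circle.
Round 4, table 5: round 4 has {square, triangle, star, hexagon} and table 5 has {circle, square, star, cross}, leaving only diamond.
Round 3, table 7: round 3 has {circle, square, triangle, star, hexagon, diamond} and table 7 has {triangle, star, hexagon, diamond}, leaving only cross.
Round 4, table 7: round 4 has {square, triangle, star, hexagon, diamond} and table 7 has {triangle, star, hexagon, diamond, cross}, leaving only circle.
Round 4, table 3: round 4 has {circle, square, triangle, star, hexagon, diamond} and table 3 has {square, star, hexagon, diamond}, leaving only cross.
So round 4 reads: star hexagon cross triangle diamond square circle.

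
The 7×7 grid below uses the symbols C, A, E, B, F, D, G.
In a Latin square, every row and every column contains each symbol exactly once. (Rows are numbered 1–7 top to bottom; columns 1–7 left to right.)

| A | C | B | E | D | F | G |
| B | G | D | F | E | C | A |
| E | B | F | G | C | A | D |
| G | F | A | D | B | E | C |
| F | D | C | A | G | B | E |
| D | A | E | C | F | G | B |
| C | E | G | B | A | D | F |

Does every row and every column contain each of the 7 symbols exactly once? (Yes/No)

Each row is a permutation of the 7 symbols, and so is each column.

Yes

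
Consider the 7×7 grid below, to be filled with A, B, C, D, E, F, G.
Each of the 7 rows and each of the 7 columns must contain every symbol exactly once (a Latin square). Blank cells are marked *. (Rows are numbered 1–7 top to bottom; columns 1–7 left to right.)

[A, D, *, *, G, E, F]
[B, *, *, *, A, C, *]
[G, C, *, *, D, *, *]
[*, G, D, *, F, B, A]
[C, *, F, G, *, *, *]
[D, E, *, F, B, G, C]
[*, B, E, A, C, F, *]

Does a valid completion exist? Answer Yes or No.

Row 7, column 1: row 7 together with column 1 already contain {A, B, C, D, E, F, G} — every symbol — so nothing can go there. The grid has no valid completion.

No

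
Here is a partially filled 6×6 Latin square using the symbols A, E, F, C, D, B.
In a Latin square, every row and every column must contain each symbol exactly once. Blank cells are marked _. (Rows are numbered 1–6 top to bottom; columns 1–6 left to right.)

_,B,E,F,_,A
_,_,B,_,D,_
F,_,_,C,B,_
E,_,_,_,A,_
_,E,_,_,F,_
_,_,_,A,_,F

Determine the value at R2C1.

Row 1, column 5: row 1 has {A, E, F, B} and column 5 has {A, F, D, B}, leaving only C.
Row 1, column 1: row 1 has {A, E, F, C, B} and column 1 has {E, F}, leaving only D.
Row 2, column 4: row 2 has {D, B} and column 4 has {A, F, C}, leaving only E.
Row 2, column 6: row 2 has {E, D, B} and column 6 has {A, F}, leaving only C.
Row 2 already has {E, C, D, B} and column 1 already has {E, F, D}, so row 2, column 1 must be A.

A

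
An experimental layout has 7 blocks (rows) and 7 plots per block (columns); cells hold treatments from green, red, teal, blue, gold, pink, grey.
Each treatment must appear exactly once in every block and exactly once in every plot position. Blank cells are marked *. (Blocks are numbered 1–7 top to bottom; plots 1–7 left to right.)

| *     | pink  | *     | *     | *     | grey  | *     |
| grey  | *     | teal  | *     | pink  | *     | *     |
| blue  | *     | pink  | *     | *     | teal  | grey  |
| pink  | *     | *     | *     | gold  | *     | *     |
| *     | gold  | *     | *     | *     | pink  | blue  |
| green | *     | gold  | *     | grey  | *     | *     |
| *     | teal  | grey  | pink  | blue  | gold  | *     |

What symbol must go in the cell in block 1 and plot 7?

red

Block 7, plot 1: block 7 has {teal, blue, gold, pink, grey} and plot 1 has {green, blue, pink, grey}, leaving only red.
Block 5, plot 1: block 5 has {blue, gold, pink} and plot 1 has {green, red, blue, pink, grey}, leaving only teal.
Block 1, plot 1: block 1 has {pink, grey} and plot 1 has {green, red, teal, blue, pink, grey}, leaving only gold.
Block 7, plot 7: block 7 has {red, teal, blue, gold, pink, grey} and plot 7 has {blue, grey}, leaving only green.
Block 1, plot 7 is narrowed to {red, teal}.
If it were teal, propagating the remaining blanks reaches a contradiction.
So block 1, plot 7 must be red.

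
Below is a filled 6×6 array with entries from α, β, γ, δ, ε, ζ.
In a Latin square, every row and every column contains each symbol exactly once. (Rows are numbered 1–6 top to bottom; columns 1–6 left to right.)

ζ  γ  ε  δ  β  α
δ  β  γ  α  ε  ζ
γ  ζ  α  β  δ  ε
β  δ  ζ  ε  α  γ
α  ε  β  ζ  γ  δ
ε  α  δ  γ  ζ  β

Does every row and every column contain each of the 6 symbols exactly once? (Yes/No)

Each row is a permutation of the 6 symbols, and so is each column.

Yes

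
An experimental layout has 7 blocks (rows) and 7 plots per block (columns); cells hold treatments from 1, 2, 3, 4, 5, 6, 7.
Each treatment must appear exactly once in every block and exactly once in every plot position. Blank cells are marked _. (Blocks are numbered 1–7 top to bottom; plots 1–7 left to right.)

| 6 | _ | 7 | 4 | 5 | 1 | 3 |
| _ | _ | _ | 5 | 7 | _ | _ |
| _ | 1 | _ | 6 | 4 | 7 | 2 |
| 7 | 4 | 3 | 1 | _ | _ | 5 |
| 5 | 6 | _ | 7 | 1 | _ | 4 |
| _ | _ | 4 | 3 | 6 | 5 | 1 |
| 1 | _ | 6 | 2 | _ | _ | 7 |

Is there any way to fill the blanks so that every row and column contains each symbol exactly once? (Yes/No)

Yes

No block or plot among the givens repeats a symbol, and propagating forced cells runs into no contradiction.
One valid completion exists (for instance, 6 2 7 4 5 1 3 / 4 3 1 5 7 2 6 / 3 1 5 6 4 7 2 / 7 4 3 1 2 6 5 / 5 6 2 7 1 3 4 / 2 7 4 3 6 5 1 / 1 5 6 2 3 4 7).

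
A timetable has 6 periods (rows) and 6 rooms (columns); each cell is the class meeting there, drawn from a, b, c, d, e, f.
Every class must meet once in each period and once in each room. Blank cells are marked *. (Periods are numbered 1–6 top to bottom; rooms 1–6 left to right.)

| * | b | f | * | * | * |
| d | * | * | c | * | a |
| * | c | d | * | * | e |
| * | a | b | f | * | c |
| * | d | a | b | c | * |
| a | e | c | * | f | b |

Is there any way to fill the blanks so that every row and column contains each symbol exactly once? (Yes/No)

Period 1, room 6: period 1 has {b, f} and room 6 has {a, b, c, e}, so it must be d.
Period 2, room 2: period 2 has {a, c, d} and room 2 has {a, b, c, d, e}, so it must be f.
Period 2, room 3: period 2 has {a, c, d, f} and room 3 has {a, b, c, d, f}, so it must be e.
Period 2, room 5: period 2 has {a, c, d, e, f} and room 5 has {c, f}, so it must be b.
Period 3, room 4: period 3 has {c, d, e} and room 4 has {b, c, f}, so it must be a.
Now period 3, room 5: period 3 together with room 5 already contain {a, b, c, d, e, f} — every symbol — so nothing can go there. The grid has no valid completion.

No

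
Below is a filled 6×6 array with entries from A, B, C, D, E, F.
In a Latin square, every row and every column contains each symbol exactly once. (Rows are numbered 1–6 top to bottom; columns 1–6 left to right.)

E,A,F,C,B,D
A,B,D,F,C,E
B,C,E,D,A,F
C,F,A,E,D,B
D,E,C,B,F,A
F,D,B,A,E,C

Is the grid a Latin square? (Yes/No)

Yes

Each row is a permutation of the 6 symbols, and so is each column.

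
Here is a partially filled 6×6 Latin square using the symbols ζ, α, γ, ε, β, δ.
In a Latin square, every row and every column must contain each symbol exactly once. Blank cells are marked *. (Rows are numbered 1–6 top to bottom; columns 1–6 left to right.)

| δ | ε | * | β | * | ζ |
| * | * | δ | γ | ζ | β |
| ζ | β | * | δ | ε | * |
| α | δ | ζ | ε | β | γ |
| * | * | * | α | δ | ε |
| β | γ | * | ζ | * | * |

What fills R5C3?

Row 2, column 1: row 2 has {ζ, γ, β, δ} and column 1 has {ζ, α, β, δ}, leaving only ε.
Row 2, column 2: row 2 has {ζ, γ, ε, β, δ} and column 2 has {γ, ε, β, δ}, leaving only α.
Row 3, column 6: row 3 has {ζ, ε, β, δ} and column 6 has {ζ, γ, ε, β}, leaving only α.
Row 3, column 3: row 3 has {ζ, α, ε, β, δ} and column 3 has {ζ, δ}, leaving only γ.
Row 5 already has {α, ε, δ} and column 3 already has {ζ, γ, δ}, so row 5, column 3 must be β.

β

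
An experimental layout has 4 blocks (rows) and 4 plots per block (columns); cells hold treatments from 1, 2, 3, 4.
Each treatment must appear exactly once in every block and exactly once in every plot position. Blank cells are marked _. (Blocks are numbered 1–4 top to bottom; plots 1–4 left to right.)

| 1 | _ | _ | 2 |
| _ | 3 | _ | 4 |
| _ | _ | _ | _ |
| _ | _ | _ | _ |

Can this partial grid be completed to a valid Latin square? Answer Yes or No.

Yes

No block or plot among the givens repeats a symbol, and propagating forced cells runs into no contradiction.
One valid completion exists (for instance, 1 4 3 2 / 2 3 1 4 / 3 2 4 1 / 4 1 2 3).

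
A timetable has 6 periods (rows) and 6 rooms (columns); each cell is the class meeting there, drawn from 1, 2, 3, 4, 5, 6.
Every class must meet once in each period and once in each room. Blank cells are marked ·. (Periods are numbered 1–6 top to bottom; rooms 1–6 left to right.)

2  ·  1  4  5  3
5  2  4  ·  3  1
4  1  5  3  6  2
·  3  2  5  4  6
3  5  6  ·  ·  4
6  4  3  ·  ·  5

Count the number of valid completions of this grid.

Period 1, room 2: eliminating its period and room leaves {6}.
Period 2, room 4: eliminating its period and room leaves {6}.
Period 4, room 1: eliminating its period and room leaves {1}.
Period 5, room 4: eliminating its period and room leaves {1, 2}.
Period 5, room 5: eliminating its period and room leaves {1, 2}.
Period 6, room 4: eliminating its period and room leaves {1, 2}.
Period 6, room 5: eliminating its period and room leaves {1, 2}.
Enumerating the assignments across these blanks that avoid any period or room repeat gives 2 completions.

2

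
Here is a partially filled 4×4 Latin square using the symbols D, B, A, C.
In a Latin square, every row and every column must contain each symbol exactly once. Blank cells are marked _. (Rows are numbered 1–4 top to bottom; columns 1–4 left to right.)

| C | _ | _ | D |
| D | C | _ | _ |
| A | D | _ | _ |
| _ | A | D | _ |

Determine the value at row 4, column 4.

Row 1, column 2: row 1 has {D, C} and column 2 has {D, A, C}, leaving only B.
Row 1, column 3: row 1 has {D, B, C} and column 3 has {D}, leaving only A.
Row 2, column 3: row 2 has {D, C} and column 3 has {D, A}, leaving only B.
Row 2, column 4: row 2 has {D, B, C} and column 4 has {D}, leaving only A.
Row 3, column 3: row 3 has {D, A} and column 3 has {D, B, A}, leaving only C.
Row 3, column 4: row 3 has {D, A, C} and column 4 has {D, A}, leaving only B.
Row 4 already has {D, A} and column 4 already has {D, B, A}, so row 4, column 4 must be C.

C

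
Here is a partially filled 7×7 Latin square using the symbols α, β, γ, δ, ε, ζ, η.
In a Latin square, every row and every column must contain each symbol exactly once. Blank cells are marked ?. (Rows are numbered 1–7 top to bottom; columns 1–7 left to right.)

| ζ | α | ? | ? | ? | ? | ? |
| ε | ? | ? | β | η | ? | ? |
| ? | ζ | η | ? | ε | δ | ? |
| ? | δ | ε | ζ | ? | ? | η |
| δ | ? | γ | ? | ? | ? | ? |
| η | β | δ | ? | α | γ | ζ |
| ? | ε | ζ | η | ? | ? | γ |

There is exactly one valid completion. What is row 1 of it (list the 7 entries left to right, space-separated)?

Row 1, column 3: row 1 has {α, ζ} and column 3 has {γ, δ, ε, ζ, η}, leaving only β.
Row 2, column 2: row 2 has {β, ε, η} and column 2 has {α, β, δ, ε, ζ}, leaving only γ.
Row 2, column 3: row 2 has {β, γ, ε, η} and column 3 has {β, γ, δ, ε, ζ, η}, leaving only α.
Row 2, column 6: row 2 has {α, β, γ, ε, η} and column 6 has {γ, δ}, leaving only ζ.
Row 2, column 7: row 2 has {α, β, γ, ε, ζ, η} and column 7 has {γ, ζ, η}, leaving only δ.
Row 1, column 7: row 1 has {α, β, ζ} and column 7 has {γ, δ, ζ, η}, leaving only ε.
Row 1, column 6: row 1 has {α, β, ε, ζ} and column 6 has {γ, δ, ζ}, leaving only η.
Row 5, column 2: row 5 has {γ, δ} and column 2 has {α, β, γ, δ, ε, ζ}, leaving only η.
Row 6, column 4: row 6 has {α, β, γ, δ, ζ, η} and column 4 has {β, ζ, η}, leaving only ε.
Row 5, column 4: row 5 has {γ, δ, η} and column 4 has {β, ε, ζ, η}, leaving only α.
Row 3, column 4: row 3 has {δ, ε, ζ, η} and column 4 has {α, β, ε, ζ, η}, leaving only γ.
Row 1, column 4: row 1 has {α, β, ε, ζ, η} and column 4 has {α, β, γ, ε, ζ, η}, leaving only δ.
Row 1, column 5: row 1 has {α, β, δ, ε, ζ, η} and column 5 has {α, ε, η}, leaving only γ.
So row 1 reads: ζ α β δ γ η ε.

ζ α β δ γ η ε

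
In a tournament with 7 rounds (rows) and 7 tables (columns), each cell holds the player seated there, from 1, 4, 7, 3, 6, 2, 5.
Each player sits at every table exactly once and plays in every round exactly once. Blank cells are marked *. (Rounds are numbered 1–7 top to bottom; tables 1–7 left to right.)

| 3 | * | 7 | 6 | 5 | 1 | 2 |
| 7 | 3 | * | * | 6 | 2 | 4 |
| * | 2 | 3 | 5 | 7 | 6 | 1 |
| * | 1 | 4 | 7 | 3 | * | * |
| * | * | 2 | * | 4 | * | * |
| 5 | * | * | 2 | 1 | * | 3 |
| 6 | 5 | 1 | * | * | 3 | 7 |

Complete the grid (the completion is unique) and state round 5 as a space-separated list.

Round 5, table 1: round 5 has {4, 2} and table 1 has {7, 3, 6, 5}, leaving only 1.
Round 5, table 4: round 5 has {1, 4, 2} and table 4 has {7, 6, 2, 5}, leaving only 3.
Round 1, table 2: round 1 has {1, 7, 3, 6, 2, 5} and table 2 has {1, 3, 2, 5}, leaving only 4.
Round 2, table 3: round 2 has {4, 7, 3, 6, 2} and table 3 has {1, 4, 7, 3, 2}, leaving only 5.
Round 2, table 4: round 2 has {4, 7, 3, 6, 2, 5} and table 4 has {7, 3, 6, 2, 5}, leaving only 1.
Round 3, table 1: round 3 has {1, 7, 3, 6, 2, 5} and table 1 has {1, 7, 3, 6, 5}, leaving only 4.
Round 4, table 1: round 4 has {1, 4, 7, 3} and table 1 has {1, 4, 7, 3, 6, 5}, leaving only 2.
Round 4, table 6: round 4 has {1, 4, 7, 3, 2} and table 6 has {1, 3, 6, 2}, leaving only 5.
Round 5, table 6: round 5 has {1, 4, 3, 2} and table 6 has {1, 3, 6, 2, 5}, leaving only 7.
Round 5, table 2: round 5 has {1, 4, 7, 3, 2} and table 2 has {1, 4, 3, 2, 5}, leaving only 6.
Round 5, table 7: round 5 has {1, 4, 7, 3, 6, 2} and table 7 has {1, 4, 7, 3, 2}, leaving only 5.
So round 5 reads: 1 6 2 3 4 7 5.

1 6 2 3 4 7 5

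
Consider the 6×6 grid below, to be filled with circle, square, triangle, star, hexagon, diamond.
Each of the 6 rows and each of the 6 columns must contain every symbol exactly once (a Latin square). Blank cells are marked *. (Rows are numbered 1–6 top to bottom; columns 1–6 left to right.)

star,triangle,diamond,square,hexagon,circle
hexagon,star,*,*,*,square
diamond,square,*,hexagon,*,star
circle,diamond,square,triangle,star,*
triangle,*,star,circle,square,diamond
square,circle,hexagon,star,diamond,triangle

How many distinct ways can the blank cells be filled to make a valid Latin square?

2

Row 2, column 3: eliminating its row and column leaves {circle, triangle}.
Row 2, column 4: eliminating its row and column leaves {diamond}.
Row 2, column 5: eliminating its row and column leaves {circle, triangle}.
Row 3, column 3: eliminating its row and column leaves {circle, triangle}.
Row 3, column 5: eliminating its row and column leaves {circle, triangle}.
Row 4, column 6: eliminating its row and column leaves {hexagon}.
Row 5, column 2: eliminating its row and column leaves {hexagon}.
Enumerating the assignments across these blanks that avoid any row or column repeat gives 2 completions.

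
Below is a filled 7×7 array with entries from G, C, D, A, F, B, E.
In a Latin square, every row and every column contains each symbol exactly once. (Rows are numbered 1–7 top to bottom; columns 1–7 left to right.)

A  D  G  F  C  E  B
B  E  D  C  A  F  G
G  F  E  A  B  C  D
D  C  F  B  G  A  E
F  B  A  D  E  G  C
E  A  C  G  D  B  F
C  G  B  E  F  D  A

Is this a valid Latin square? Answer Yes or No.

Each row is a permutation of the 7 symbols, and so is each column.

Yes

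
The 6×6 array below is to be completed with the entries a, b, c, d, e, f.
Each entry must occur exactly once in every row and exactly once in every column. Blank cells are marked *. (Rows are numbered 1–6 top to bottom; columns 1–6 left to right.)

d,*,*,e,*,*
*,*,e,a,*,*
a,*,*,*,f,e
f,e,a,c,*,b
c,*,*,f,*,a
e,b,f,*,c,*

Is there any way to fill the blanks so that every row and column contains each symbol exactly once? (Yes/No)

No

Row 2, column 1: row 2 has {a, e} and column 1 has {a, c, d, e, f}, so it must be b.
Row 2, column 5: row 2 has {a, b, e} and column 5 has {c, f}, so it must be d.
Now row 4, column 5: row 4 together with column 5 already contain {a, b, c, d, e, f} — every symbol — so nothing can go there. The grid has no valid completion.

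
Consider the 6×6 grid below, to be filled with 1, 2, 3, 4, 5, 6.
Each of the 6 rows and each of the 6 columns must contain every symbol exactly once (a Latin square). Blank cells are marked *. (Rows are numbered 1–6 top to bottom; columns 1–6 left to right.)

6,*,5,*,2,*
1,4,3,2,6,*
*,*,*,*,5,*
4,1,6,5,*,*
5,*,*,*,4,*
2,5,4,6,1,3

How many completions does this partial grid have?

3

Row 1, column 2: eliminating its row and column leaves {3}.
Row 1, column 4: eliminating its row and column leaves {1, 3, 4}.
Row 1, column 6: eliminating its row and column leaves {1, 4}.
Row 2, column 6: eliminating its row and column leaves {5}.
Row 3, column 1: eliminating its row and column leaves {3}.
Row 3, column 2: eliminating its row and column leaves {2, 3, 6}.
Row 3, column 3: eliminating its row and column leaves {1, 2}.
Row 3, column 4: eliminating its row and column leaves {1, 3, 4}.
Row 3, column 6: eliminating its row and column leaves {1, 2, 4, 6}.
Row 4, column 5: eliminating its row and column leaves {3}.
Row 4, column 6: eliminating its row and column leaves {2}.
Row 5, column 2: eliminating its row and column leaves {2, 3, 6}.
Row 5, column 3: eliminating its row and column leaves {1, 2}.
Row 5, column 4: eliminating its row and column leaves {1, 3}.
Row 5, column 6: eliminating its row and column leaves {1, 2, 6}.
Enumerating the assignments across these blanks that avoid any row or column repeat gives 3 completions.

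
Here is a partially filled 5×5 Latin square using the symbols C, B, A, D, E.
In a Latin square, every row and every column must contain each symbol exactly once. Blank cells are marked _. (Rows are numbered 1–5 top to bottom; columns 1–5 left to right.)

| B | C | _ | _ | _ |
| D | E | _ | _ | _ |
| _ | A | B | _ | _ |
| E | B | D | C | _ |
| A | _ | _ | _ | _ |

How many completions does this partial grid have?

3

Row 1, column 3: eliminating its row and column leaves {A, E}.
Row 1, column 4: eliminating its row and column leaves {A, D, E}.
Row 1, column 5: eliminating its row and column leaves {A, D, E}.
Row 2, column 3: eliminating its row and column leaves {C, A}.
Row 2, column 4: eliminating its row and column leaves {B, A}.
Row 2, column 5: eliminating its row and column leaves {C, B, A}.
Row 3, column 1: eliminating its row and column leaves {C}.
Row 3, column 4: eliminating its row and column leaves {D, E}.
Row 3, column 5: eliminating its row and column leaves {C, D, E}.
Row 4, column 5: eliminating its row and column leaves {A}.
Row 5, column 2: eliminating its row and column leaves {D}.
Row 5, column 3: eliminating its row and column leaves {C, E}.
Row 5, column 4: eliminating its row and column leaves {B, D, E}.
Row 5, column 5: eliminating its row and column leaves {C, B, D, E}.
Enumerating the assignments across these blanks that avoid any row or column repeat gives 3 completions.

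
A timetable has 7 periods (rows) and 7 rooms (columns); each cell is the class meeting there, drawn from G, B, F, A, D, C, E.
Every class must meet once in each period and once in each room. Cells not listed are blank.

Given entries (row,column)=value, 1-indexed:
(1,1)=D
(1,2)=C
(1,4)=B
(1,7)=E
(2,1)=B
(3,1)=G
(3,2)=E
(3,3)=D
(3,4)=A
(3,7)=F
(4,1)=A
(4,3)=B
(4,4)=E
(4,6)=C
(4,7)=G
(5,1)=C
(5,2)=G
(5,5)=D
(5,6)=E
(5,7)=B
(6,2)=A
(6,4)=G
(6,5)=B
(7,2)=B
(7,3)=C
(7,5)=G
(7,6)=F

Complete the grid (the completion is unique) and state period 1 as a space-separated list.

D C F B A G E

Period 3, room 5: period 3 has {G, F, A, D, E} and room 5 has {G, B, D}, leaving only C.
Period 3, room 6: period 3 has {G, F, A, D, C, E} and room 6 has {F, C, E}, leaving only B.
Period 4, room 5: period 4 has {G, B, A, C, E} and room 5 has {G, B, D, C}, leaving only F.
Period 1, room 5: period 1 has {B, D, C, E} and room 5 has {G, B, F, D, C}, leaving only A.
Period 1, room 6: period 1 has {B, A, D, C, E} and room 6 has {B, F, C, E}, leaving only G.
Period 1, room 3: period 1 has {G, B, A, D, C, E} and room 3 has {B, D, C}, leaving only F.
So period 1 reads: D C F B A G E.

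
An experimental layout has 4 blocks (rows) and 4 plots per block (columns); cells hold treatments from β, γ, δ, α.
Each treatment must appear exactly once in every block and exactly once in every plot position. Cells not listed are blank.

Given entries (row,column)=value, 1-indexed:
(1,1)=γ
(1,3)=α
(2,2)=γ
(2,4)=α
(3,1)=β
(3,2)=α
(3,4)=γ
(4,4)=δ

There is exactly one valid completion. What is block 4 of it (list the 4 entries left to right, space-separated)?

Block 4, plot 1: block 4 has {δ} and plot 1 has {β, γ}, leaving only α.
Block 4, plot 2: block 4 has {δ, α} and plot 2 has {γ, α}, leaving only β.
Block 4, plot 3: block 4 has {β, δ, α} and plot 3 has {α}, leaving only γ.
So block 4 reads: α β γ δ.

α β γ δ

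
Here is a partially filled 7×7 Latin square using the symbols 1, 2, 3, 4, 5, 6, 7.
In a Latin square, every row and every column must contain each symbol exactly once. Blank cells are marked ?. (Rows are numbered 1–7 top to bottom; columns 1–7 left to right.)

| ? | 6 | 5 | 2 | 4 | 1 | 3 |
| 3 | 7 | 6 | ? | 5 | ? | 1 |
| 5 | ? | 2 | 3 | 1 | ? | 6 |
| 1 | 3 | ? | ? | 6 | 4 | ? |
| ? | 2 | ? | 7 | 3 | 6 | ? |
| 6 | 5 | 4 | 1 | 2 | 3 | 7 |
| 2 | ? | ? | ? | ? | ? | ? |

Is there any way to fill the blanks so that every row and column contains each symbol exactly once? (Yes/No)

Yes

No row or column among the givens repeats a symbol, and propagating forced cells runs into no contradiction.
One valid completion exists (for instance, 7 6 5 2 4 1 3 / 3 7 6 4 5 2 1 / 5 4 2 3 1 7 6 / 1 3 7 5 6 4 2 / 4 2 1 7 3 6 5 / 6 5 4 1 2 3 7 / 2 1 3 6 7 5 4).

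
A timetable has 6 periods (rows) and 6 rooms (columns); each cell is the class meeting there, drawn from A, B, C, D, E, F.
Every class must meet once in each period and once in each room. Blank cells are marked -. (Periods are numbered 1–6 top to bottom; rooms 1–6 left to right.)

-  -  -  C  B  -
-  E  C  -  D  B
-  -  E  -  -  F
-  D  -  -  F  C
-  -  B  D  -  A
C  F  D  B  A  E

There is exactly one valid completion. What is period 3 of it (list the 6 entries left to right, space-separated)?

D B E A C F

Period 3, room 4: period 3 has {E, F} and room 4 has {B, C, D}, leaving only A.
Period 3, room 5: period 3 has {A, E, F} and room 5 has {A, B, D, F}, leaving only C.
Period 3, room 2: period 3 has {A, C, E, F} and room 2 has {D, E, F}, leaving only B.
Period 3, room 1: period 3 has {A, B, C, E, F} and room 1 has {C}, leaving only D.
So period 3 reads: D B E A C F.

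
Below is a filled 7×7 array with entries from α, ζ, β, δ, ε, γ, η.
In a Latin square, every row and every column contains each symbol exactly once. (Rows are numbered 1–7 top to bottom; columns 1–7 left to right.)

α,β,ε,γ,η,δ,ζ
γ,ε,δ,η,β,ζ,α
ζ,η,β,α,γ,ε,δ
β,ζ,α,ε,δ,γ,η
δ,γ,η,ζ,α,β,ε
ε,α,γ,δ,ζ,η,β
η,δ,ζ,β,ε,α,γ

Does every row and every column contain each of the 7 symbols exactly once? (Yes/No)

Each row is a permutation of the 7 symbols, and so is each column.

Yes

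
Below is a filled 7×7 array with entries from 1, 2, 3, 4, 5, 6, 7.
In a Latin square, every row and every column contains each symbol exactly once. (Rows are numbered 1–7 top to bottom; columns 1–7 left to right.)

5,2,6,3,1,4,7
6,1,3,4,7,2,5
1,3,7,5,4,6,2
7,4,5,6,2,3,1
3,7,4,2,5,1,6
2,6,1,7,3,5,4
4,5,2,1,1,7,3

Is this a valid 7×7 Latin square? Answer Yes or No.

Row 7 contains 1 twice (at columns 4 and 5), so it is not a permutation.

No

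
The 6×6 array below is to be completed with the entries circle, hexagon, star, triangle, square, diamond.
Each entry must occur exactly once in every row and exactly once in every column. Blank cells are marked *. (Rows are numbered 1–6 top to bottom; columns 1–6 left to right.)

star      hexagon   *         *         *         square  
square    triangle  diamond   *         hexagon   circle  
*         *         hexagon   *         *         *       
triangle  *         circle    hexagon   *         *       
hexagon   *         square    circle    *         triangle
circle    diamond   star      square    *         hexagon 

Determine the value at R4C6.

Row 1, column 3: row 1 has {hexagon, star, square} and column 3 has {circle, hexagon, star, square, diamond}, leaving only triangle.
Row 1, column 4: row 1 has {hexagon, star, triangle, square} and column 4 has {circle, hexagon, square}, leaving only diamond.
Row 1, column 5: row 1 has {hexagon, star, triangle, square, diamond} and column 5 has {hexagon}, leaving only circle.
Row 2, column 4: row 2 has {circle, hexagon, triangle, square, diamond} and column 4 has {circle, hexagon, square, diamond}, leaving only star.
Row 3, column 1: row 3 has {hexagon} and column 1 has {circle, hexagon, star, triangle, square}, leaving only diamond.
Row 3, column 4: row 3 has {hexagon, diamond} and column 4 has {circle, hexagon, star, square, diamond}, leaving only triangle.
Row 3, column 6: row 3 has {hexagon, triangle, diamond} and column 6 has {circle, hexagon, triangle, square}, leaving only star.
Row 4 already has {circle, hexagon, triangle} and column 6 already has {circle, hexagon, star, triangle, square}, so row 4, column 6 must be diamond.

diamond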